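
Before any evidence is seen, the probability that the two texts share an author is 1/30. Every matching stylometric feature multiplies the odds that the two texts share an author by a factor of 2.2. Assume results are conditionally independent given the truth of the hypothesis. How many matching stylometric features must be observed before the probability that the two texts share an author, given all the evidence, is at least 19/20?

Prior odds: (1/30) ÷ (29/30) = 1/29.
Likelihood ratio per matching stylometric feature = 2.2.
Target odds: 0.95 ÷ 0.05 = 19.
Require 2.2ⁿ ≥ 19 ÷ (1/29) = 551.
2.2⁸ = 214358881/390625 falls short of 551 but 2.2⁹ ≈1207.27 reaches it, so n = 9.

9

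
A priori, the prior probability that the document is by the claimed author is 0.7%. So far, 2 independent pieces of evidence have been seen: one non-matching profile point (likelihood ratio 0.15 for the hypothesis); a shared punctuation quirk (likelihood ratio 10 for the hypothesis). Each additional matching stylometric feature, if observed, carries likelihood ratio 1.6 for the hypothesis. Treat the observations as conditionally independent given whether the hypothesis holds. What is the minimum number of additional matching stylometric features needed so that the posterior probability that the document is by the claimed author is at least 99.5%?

21

Prior odds = 0.007/0.993 = 7/993.
Combined Bayes factor of the evidence already in hand = 0.15 × 10 = 1.5.
Odds after that evidence = (7/993) × 1.5 = 7/662.
Target odds = 0.995/0.005 = 199.
Need 1.6ⁿ ≥ 199 ÷ (7/662) = 131738/7.
1.6²⁰ ≈12089.3 falls short of 131738/7 but 1.6²¹ ≈19342.8 reaches it, so n = 21.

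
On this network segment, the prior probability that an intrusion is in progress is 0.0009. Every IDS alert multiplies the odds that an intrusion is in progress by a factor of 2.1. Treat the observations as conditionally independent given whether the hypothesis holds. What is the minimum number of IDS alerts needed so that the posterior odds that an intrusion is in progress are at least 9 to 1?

13

Prior odds = 0.0009/0.9991 = 9/9991.
Likelihood ratio per IDS alert = 2.1.
Target odds = 9.
Need (9/9991) × 2.1ⁿ ≥ 9, i.e. 2.1ⁿ ≥ 9991.
2.1¹² ≈7355.83 falls short of 9991 but 2.1¹³ ≈15447.2 reaches it, so n = 13.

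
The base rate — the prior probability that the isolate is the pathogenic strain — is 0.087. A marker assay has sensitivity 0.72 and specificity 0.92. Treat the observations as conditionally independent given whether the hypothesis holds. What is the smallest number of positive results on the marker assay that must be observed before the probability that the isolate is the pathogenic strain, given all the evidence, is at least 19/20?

Prior odds = 0.087/0.913 = 87/913.
False-positive rate = 1 − 0.92 = 0.08; likelihood ratio of a positive = 0.72/0.08 = 9.
Target posterior odds = 0.95/0.05 = 19.
Need (87/913) × 9ⁿ ≥ 19, i.e. 9ⁿ ≥ 17347/87.
9² = 81 falls short of 17347/87 but 9³ = 729 reaches it, so n = 3.

3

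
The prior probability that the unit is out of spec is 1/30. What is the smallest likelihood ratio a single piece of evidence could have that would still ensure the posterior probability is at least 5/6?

145

Prior odds = (1/30)/(29/30) = 1/29.
Target odds = (5/6)/(1/6) = 5.
Required Bayes factor = 5 ÷ (1/29) = 145.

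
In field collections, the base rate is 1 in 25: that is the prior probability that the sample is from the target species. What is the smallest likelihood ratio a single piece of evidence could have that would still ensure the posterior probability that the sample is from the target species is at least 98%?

Prior odds = 0.04/0.96 = 1/24.
Target odds = 0.98/0.02 = 49.
Required Bayes factor = 49 ÷ (1/24) = 1176.

1176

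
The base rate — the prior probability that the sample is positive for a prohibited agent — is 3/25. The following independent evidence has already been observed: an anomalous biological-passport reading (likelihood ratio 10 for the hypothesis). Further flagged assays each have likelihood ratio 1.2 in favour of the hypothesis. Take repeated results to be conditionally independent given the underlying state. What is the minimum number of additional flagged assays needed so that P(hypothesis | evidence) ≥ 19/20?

15

Prior odds = 0.12/0.88 = 3/22.
Bayes factor of the evidence already in hand = 10.
Odds after that evidence = (3/22) × 10 = 15/11.
Target odds = 0.95/0.05 = 19.
Need 1.2ⁿ ≥ 19 ÷ (15/11) = 209/15.
1.2¹⁴ ≈12.8392 falls short of 209/15 but 1.2¹⁵ ≈15.407 reaches it, so n = 15.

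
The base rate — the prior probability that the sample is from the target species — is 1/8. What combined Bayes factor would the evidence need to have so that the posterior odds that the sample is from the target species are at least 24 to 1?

Prior odds = 0.125/0.875 = 1/7.
Target odds = 24.
Required Bayes factor = 24 ÷ (1/7) = 168.

168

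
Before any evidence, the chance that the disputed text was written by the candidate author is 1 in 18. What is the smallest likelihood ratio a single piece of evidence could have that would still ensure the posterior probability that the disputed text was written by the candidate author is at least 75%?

Prior odds = (1/18)/(17/18) = 1/17.
Target odds = 0.75/0.25 = 3.
Required Bayes factor = 3 ÷ (1/17) = 51.

51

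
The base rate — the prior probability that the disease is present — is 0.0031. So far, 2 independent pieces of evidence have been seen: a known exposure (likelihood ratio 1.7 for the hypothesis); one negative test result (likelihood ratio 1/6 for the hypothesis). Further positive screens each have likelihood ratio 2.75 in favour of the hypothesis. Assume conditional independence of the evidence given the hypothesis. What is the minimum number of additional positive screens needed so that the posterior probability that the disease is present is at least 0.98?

11

Prior odds = 0.0031/0.9969 = 31/9969.
Combined Bayes factor of the evidence already in hand = 1.7 × (1/6) = 17/60.
Odds after that evidence = (31/9969) × 17/60 = 527/598140.
Target odds = 0.98/0.02 = 49.
Need 2.75ⁿ ≥ 49 ÷ (527/598140) = 29308860/527.
2.75¹⁰ ≈24735.9 falls short of 29308860/527 but 2.75¹¹ ≈68023.6 reaches it, so n = 11.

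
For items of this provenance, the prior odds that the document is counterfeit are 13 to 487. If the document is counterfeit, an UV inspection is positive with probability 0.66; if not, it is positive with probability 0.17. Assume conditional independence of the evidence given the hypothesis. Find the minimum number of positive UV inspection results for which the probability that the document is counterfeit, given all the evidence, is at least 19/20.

5

Prior odds = 13/487.
Likelihood ratio of a positive = 0.66/0.17 = 66/17.
Target odds: 0.95 ÷ 0.05 = 19.
Need (13/487) × (66/17)ⁿ ≥ 19, i.e. (66/17)ⁿ ≥ 9253/13.
(66/17)⁴ = 18974736/83521 falls short of 9253/13 but (66/17)⁵ ≈882.013 reaches it, so n = 5.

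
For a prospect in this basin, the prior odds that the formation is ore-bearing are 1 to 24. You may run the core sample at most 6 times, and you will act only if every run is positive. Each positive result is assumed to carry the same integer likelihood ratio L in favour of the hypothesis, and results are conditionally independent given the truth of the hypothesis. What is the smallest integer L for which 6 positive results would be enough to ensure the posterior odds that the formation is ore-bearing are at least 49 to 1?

4

Prior odds = 1/24.
Target odds = 49.
Need L⁶ ≥ 49 ÷ (1/24) = 1176.
3⁶ = 729 < 1176 ≤ 4096 = 4⁶, so L = 4.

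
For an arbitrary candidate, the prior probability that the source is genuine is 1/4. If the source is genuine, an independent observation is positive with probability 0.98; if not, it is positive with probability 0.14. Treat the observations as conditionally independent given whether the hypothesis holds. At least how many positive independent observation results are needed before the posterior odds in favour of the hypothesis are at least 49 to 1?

3

Prior odds: 0.25 ÷ 0.75 = 1/3.
Likelihood ratio of a positive = 0.98/0.14 = 7.
Target odds = 49.
Need (1/3) × 7ⁿ ≥ 49, i.e. 7ⁿ ≥ 147.
7² = 49 falls short of 147 but 7³ = 343 reaches it, so n = 3.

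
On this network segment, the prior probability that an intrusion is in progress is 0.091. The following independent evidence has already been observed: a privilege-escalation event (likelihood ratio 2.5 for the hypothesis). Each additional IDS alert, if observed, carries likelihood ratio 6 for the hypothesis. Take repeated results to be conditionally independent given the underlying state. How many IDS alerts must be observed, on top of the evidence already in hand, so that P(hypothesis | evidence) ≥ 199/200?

Prior odds = 0.091/0.909 = 91/909.
Bayes factor of the evidence already in hand = 2.5.
Odds after that evidence = (91/909) × 2.5 = 455/1818.
Target odds = 0.995/0.005 = 199.
Need 6ⁿ ≥ 199 ÷ (455/1818) = 361782/455.
6³ = 216 falls short of 361782/455 but 6⁴ = 1296 reaches it, so n = 4.

4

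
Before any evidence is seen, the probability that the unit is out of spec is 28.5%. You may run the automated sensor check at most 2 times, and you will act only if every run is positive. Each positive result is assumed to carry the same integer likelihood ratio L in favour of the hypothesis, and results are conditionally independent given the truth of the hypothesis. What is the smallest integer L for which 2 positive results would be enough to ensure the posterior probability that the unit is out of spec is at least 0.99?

16

Prior odds = 0.285/0.715 = 57/143.
Target odds = 0.99/0.01 = 99.
Need L² ≥ 99 ÷ (57/143) = 4719/19.
15² = 225 < 4719/19 ≤ 256 = 16², so L = 16.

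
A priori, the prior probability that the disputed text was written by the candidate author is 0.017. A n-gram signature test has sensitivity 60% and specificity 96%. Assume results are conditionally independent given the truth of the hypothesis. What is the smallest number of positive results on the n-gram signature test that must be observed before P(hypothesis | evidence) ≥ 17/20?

Prior odds = 0.017/0.983 = 17/983.
False-positive rate = 1 − 0.96 = 0.04; likelihood ratio of a positive = 0.6/0.04 = 15.
Target odds: 0.85 ÷ 0.15 = 17/3.
Need (17/983) × 15ⁿ ≥ 17/3, i.e. 15ⁿ ≥ 983/3.
15² = 225 falls short of 983/3 but 15³ = 3375 reaches it, so n = 3.

3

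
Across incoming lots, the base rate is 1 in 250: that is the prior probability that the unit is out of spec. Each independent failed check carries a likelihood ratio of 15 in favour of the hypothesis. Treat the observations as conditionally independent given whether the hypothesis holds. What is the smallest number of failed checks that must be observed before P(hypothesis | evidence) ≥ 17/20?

3

Prior odds: 0.004 ÷ 0.996 = 1/249.
Likelihood ratio per failed check = 15.
Target odds: 0.85 ÷ 0.15 = 17/3.
Require 15ⁿ ≥ 17/3 ÷ (1/249) = 1411.
15² = 225 falls short of 1411 but 15³ = 3375 reaches it, so n = 3.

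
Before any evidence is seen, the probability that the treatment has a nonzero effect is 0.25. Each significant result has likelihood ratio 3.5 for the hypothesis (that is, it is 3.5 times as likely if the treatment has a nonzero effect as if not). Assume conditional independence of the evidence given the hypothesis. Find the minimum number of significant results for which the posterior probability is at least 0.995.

6

Prior odds = 0.25/0.75 = 1/3.
Likelihood ratio per significant result = 3.5.
Target posterior odds = 0.995/0.005 = 199.
Need (1/3) × 3.5ⁿ ≥ 199, i.e. 3.5ⁿ ≥ 597.
3.5⁵ = 525.21875 falls short of 597 but 3.5⁶ = 1838.265625 reaches it, so n = 6.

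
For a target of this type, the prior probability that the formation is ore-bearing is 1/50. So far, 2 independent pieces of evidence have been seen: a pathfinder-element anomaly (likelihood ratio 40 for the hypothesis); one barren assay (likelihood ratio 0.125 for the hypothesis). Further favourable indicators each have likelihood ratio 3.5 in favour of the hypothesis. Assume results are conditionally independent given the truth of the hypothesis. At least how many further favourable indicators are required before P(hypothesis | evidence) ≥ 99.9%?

8

Prior odds = 0.02/0.98 = 1/49.
Combined Bayes factor of the evidence already in hand = 40 × 0.125 = 5.
Odds after that evidence = (1/49) × 5 = 5/49.
Target odds = 0.999/0.001 = 999.
Need 3.5ⁿ ≥ 999 ÷ (5/49) = 9790.2.
3.5⁷ = 823543/128 falls short of 9790.2 but 3.5⁸ = 5764801/256 reaches it, so n = 8.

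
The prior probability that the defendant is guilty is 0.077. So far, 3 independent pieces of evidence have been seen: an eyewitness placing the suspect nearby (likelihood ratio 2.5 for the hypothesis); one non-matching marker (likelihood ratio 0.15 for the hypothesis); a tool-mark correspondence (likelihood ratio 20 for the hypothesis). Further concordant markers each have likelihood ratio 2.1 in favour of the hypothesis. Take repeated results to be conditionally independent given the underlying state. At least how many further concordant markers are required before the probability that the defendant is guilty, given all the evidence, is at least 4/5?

3

Prior odds = 0.077/0.923 = 77/923.
Combined Bayes factor of the evidence already in hand = 2.5 × 0.15 × 20 = 7.5.
Odds after that evidence = (77/923) × 7.5 = 1155/1846.
Target odds = 0.8/0.2 = 4.
Need 2.1ⁿ ≥ 4 ÷ (1155/1846) = 7384/1155.
2.1² = 4.41 falls short of 7384/1155 but 2.1³ = 9.261 reaches it, so n = 3.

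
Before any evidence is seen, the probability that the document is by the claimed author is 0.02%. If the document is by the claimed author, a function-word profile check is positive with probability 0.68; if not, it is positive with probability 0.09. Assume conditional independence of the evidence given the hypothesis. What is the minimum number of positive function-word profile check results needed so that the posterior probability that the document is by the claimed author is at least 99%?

Prior odds: 0.0002 ÷ 0.9998 = 1/4999.
Likelihood ratio of a positive = 0.68/0.09 = 68/9.
Target posterior odds = 0.99/0.01 = 99.
Require (68/9)ⁿ ≥ 99 ÷ (1/4999) = 494901.
(68/9)⁶ ≈186037 falls short of 494901 but (68/9)⁷ ≈1.40561e+06 reaches it, so n = 7.

7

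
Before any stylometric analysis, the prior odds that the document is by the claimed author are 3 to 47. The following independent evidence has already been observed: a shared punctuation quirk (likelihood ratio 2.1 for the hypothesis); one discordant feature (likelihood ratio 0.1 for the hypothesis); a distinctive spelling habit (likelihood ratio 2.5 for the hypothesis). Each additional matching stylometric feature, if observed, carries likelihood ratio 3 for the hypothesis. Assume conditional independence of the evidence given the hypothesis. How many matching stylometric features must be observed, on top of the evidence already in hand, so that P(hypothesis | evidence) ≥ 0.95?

6

Prior odds = 3/47.
Combined Bayes factor of the evidence already in hand = 2.1 × 0.1 × 2.5 = 0.525.
Odds after that evidence = (3/47) × 0.525 = 63/1880.
Target odds = 0.95/0.05 = 19.
Need 3ⁿ ≥ 19 ÷ (63/1880) = 35720/63.
3⁵ = 243 falls short of 35720/63 but 3⁶ = 729 reaches it, so n = 6.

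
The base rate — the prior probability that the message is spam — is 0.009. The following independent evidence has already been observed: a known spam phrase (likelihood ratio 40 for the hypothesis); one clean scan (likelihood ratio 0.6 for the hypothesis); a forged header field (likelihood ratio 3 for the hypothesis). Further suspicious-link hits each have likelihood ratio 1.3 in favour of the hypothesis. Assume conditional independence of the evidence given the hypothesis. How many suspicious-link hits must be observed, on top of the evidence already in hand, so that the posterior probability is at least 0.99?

Prior odds = 0.009/0.991 = 9/991.
Combined Bayes factor of the evidence already in hand = 40 × 0.6 × 3 = 72.
Odds after that evidence = (9/991) × 72 = 648/991.
Target odds = 0.99/0.01 = 99.
Need 1.3ⁿ ≥ 99 ÷ (648/991) = 10901/72.
1.3¹⁹ ≈146.192 falls short of 10901/72 but 1.3²⁰ ≈190.05 reaches it, so n = 20.

20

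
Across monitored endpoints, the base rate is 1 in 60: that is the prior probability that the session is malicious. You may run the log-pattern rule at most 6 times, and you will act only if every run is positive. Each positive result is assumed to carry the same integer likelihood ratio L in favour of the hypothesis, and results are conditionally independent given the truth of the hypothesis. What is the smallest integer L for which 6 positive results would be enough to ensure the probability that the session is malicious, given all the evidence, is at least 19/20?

4

Prior odds = (1/60)/(59/60) = 1/59.
Target odds = 0.95/0.05 = 19.
Need L⁶ ≥ 19 ÷ (1/59) = 1121.
3⁶ = 729 < 1121 ≤ 4096 = 4⁶, so L = 4.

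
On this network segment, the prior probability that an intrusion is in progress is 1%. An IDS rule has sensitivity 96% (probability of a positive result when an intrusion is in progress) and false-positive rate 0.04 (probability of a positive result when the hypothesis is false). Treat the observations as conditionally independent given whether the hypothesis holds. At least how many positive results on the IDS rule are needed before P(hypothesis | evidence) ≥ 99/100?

3

Prior odds: 0.01 ÷ 0.99 = 1/99.
Likelihood ratio of a positive result = 0.96/0.04 = 24.
Target odds: 0.99 ÷ 0.01 = 99.
Need (1/99) × 24ⁿ ≥ 99, i.e. 24ⁿ ≥ 9801.
24² = 576 falls short of 9801 but 24³ = 13824 reaches it, so n = 3.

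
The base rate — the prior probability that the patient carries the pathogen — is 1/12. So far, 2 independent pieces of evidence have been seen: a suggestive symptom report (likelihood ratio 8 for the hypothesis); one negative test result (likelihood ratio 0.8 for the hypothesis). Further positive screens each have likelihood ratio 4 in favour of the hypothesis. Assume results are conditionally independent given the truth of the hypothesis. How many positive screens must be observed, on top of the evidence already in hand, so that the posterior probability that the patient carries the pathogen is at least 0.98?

Prior odds = (1/12)/(11/12) = 1/11.
Combined Bayes factor of the evidence already in hand = 8 × 0.8 = 6.4.
Odds after that evidence = (1/11) × 6.4 = 32/55.
Target odds = 0.98/0.02 = 49.
Need 4ⁿ ≥ 49 ÷ (32/55) = 84.21875.
4³ = 64 falls short of 84.21875 but 4⁴ = 256 reaches it, so n = 4.

4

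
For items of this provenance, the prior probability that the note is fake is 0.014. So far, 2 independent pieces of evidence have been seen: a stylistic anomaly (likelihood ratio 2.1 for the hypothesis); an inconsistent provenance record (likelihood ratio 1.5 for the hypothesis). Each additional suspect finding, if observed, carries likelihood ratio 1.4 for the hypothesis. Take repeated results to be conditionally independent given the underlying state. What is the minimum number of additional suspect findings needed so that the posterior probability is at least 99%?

Prior odds = 0.014/0.986 = 7/493.
Combined Bayes factor of the evidence already in hand = 2.1 × 1.5 = 3.15.
Odds after that evidence = (7/493) × 3.15 = 441/9860.
Target odds = 0.99/0.01 = 99.
Need 1.4ⁿ ≥ 99 ÷ (441/9860) = 108460/49.
1.4²² ≈1639.9 falls short of 108460/49 but 1.4²³ ≈2295.86 reaches it, so n = 23.

23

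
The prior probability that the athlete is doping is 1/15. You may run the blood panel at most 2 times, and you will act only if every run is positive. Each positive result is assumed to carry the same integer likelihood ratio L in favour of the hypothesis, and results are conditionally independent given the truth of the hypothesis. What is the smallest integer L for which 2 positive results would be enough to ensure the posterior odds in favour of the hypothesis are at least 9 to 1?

Prior odds = (1/15)/(14/15) = 1/14.
Target odds = 9.
Need L² ≥ 9 ÷ (1/14) = 126.
11² = 121 < 126 ≤ 144 = 12², so L = 12.

12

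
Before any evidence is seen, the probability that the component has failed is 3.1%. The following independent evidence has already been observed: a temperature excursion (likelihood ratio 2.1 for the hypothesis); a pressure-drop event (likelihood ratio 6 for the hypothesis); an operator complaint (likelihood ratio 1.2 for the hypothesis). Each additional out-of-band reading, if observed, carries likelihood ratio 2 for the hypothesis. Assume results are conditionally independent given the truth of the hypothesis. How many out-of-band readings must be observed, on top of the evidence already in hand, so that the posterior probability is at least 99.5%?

9

Prior odds = 0.031/0.969 = 31/969.
Combined Bayes factor of the evidence already in hand = 2.1 × 6 × 1.2 = 15.12.
Odds after that evidence = (31/969) × 15.12 = 3906/8075.
Target odds = 0.995/0.005 = 199.
Need 2ⁿ ≥ 199 ÷ (3906/8075) = 1606925/3906.
2⁸ = 256 falls short of 1606925/3906 but 2⁹ = 512 reaches it, so n = 9.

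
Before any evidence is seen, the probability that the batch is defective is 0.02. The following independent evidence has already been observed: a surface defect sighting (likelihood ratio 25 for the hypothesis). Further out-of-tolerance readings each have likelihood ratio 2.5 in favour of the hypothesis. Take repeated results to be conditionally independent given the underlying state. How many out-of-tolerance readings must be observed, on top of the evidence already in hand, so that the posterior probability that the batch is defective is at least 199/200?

Prior odds = 0.02/0.98 = 1/49.
Bayes factor of the evidence already in hand = 25.
Odds after that evidence = (1/49) × 25 = 25/49.
Target odds = 0.995/0.005 = 199.
Need 2.5ⁿ ≥ 199 ÷ (25/49) = 390.04.
2.5⁶ = 244.140625 falls short of 390.04 but 2.5⁷ = 610.3515625 reaches it, so n = 7.

7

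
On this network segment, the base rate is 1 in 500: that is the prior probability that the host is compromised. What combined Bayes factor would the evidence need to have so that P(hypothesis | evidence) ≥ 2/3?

998

Prior odds = 0.002/0.998 = 1/499.
Target odds = (2/3)/(1/3) = 2.
Required Bayes factor = 2 ÷ (1/499) = 998.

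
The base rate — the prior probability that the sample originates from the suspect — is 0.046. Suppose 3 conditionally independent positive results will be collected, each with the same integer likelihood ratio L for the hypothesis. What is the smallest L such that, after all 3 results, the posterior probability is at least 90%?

6

Prior odds = 0.046/0.954 = 23/477.
Target odds = 0.9/0.1 = 9.
Need L³ ≥ 9 ÷ (23/477) = 4293/23.
5³ = 125 < 4293/23 ≤ 216 = 6³, so L = 6.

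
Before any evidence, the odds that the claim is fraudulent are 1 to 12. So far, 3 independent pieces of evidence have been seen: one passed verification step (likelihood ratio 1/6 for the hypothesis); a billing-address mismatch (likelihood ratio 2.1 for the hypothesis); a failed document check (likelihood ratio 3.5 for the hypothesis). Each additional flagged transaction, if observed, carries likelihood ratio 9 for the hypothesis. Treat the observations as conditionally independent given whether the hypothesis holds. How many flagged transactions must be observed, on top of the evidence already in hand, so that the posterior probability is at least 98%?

Prior odds = 1/12.
Combined Bayes factor of the evidence already in hand = (1/6) × 2.1 × 3.5 = 1.225.
Odds after that evidence = (1/12) × 1.225 = 49/480.
Target odds = 0.98/0.02 = 49.
Need 9ⁿ ≥ 49 ÷ (49/480) = 480.
9² = 81 falls short of 480 but 9³ = 729 reaches it, so n = 3.

3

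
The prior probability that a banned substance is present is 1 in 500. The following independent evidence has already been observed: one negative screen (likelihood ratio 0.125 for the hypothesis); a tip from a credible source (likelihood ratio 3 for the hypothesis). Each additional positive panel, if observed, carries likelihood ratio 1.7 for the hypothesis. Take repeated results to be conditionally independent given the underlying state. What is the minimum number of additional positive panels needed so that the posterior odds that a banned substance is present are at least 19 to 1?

20

Prior odds = 0.002/0.998 = 1/499.
Combined Bayes factor of the evidence already in hand = 0.125 × 3 = 0.375.
Odds after that evidence = (1/499) × 0.375 = 3/3992.
Target odds = 19.
Need 1.7ⁿ ≥ 19 ÷ (3/3992) = 75848/3.
1.7¹⁹ ≈23907.2 falls short of 75848/3 but 1.7²⁰ ≈40642.3 reaches it, so n = 20.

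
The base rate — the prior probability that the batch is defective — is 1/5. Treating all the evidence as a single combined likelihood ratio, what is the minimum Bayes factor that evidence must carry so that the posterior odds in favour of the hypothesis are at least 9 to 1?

36

Prior odds = 0.2/0.8 = 0.25.
Target odds = 9.
Required Bayes factor = 9 ÷ 0.25 = 36.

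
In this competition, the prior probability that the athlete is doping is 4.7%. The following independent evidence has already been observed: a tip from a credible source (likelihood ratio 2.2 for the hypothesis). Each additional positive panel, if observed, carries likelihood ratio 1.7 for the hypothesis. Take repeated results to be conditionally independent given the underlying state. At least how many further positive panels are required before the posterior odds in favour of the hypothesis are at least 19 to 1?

10

Prior odds = 0.047/0.953 = 47/953.
Bayes factor of the evidence already in hand = 2.2.
Odds after that evidence = (47/953) × 2.2 = 517/4765.
Target odds = 19.
Need 1.7ⁿ ≥ 19 ÷ (517/4765) = 90535/517.
1.7⁹ ≈118.588 falls short of 90535/517 but 1.7¹⁰ ≈201.599 reaches it, so n = 10.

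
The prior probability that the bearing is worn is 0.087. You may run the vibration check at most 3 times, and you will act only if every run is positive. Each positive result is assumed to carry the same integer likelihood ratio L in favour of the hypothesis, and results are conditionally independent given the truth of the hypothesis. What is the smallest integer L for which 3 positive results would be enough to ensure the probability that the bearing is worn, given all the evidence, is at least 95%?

6

Prior odds = 0.087/0.913 = 87/913.
Target odds = 0.95/0.05 = 19.
Need L³ ≥ 19 ÷ (87/913) = 17347/87.
5³ = 125 < 17347/87 ≤ 216 = 6³, so L = 6.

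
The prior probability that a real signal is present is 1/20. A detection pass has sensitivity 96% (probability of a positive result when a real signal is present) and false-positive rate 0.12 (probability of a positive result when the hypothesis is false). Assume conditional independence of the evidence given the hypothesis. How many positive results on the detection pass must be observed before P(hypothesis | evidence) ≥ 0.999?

Prior odds = 0.05/0.95 = 1/19.
Likelihood ratio of a positive result = 0.96/0.12 = 8.
Target odds: 0.999 ÷ 0.001 = 999.
Require 8ⁿ ≥ 999 ÷ (1/19) = 18981.
8⁴ = 4096 falls short of 18981 but 8⁵ = 32768 reaches it, so n = 5.

5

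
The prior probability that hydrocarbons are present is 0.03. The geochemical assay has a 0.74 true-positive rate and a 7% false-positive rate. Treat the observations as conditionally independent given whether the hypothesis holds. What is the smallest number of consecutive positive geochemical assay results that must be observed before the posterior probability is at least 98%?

Prior odds: 0.03 ÷ 0.97 = 3/97.
Likelihood ratio of a positive result = 0.74/0.07 = 74/7.
Target odds: 0.98 ÷ 0.02 = 49.
Need (3/97) × (74/7)ⁿ ≥ 49, i.e. (74/7)ⁿ ≥ 4753/3.
(74/7)³ = 405224/343 falls short of 4753/3 but (74/7)⁴ = 29986576/2401 reaches it, so n = 4.

4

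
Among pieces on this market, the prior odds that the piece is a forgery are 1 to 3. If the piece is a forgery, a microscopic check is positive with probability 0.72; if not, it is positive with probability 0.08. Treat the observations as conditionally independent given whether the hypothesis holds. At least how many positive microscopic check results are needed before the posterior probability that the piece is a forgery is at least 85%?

2

Prior odds = 1/3.
Likelihood ratio of a positive = 0.72/0.08 = 9.
Target odds: 0.85 ÷ 0.15 = 17/3.
Need (1/3) × 9ⁿ ≥ 17/3, i.e. 9ⁿ ≥ 17.
9¹ = 9 falls short of 17 but 9² = 81 reaches it, so n = 2.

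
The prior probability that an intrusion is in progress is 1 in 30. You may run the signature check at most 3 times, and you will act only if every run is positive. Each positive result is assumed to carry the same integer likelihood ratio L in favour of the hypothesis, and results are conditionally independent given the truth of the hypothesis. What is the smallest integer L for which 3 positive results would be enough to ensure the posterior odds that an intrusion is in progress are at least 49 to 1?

Prior odds = (1/30)/(29/30) = 1/29.
Target odds = 49.
Need L³ ≥ 49 ÷ (1/29) = 1421.
11³ = 1331 < 1421 ≤ 1728 = 12³, so L = 12.

12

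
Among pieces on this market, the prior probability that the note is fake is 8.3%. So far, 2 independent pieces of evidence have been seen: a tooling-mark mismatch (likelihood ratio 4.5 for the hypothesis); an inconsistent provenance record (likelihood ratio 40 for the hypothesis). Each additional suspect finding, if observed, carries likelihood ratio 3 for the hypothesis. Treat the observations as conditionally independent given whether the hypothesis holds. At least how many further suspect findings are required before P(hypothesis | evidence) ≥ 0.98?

2

Prior odds = 0.083/0.917 = 83/917.
Combined Bayes factor of the evidence already in hand = 4.5 × 40 = 180.
Odds after that evidence = (83/917) × 180 = 14940/917.
Target odds = 0.98/0.02 = 49.
Need 3ⁿ ≥ 49 ÷ (14940/917) = 44933/14940.
3¹ = 3 falls short of 44933/14940 but 3² = 9 reaches it, so n = 2.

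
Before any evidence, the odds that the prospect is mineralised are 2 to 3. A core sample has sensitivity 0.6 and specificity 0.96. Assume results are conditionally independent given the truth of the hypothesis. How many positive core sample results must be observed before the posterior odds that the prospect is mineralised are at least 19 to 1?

Prior odds = 2/3.
False-positive rate = 1 − 0.96 = 0.04; likelihood ratio of a positive = 0.6/0.04 = 15.
Target odds = 19.
Require 15ⁿ ≥ 19 ÷ (2/3) = 28.5.
15¹ = 15 falls short of 28.5 but 15² = 225 reaches it, so n = 2.

2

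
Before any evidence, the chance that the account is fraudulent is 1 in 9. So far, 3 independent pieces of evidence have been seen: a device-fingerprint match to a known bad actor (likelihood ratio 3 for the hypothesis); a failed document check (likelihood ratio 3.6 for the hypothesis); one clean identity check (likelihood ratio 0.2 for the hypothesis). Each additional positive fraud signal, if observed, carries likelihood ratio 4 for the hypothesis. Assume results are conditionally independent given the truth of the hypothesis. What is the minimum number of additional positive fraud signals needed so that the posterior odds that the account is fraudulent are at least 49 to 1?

Prior odds = (1/9)/(8/9) = 0.125.
Combined Bayes factor of the evidence already in hand = 3 × 3.6 × 0.2 = 2.16.
Odds after that evidence = 0.125 × 2.16 = 0.27.
Target odds = 49.
Need 4ⁿ ≥ 49 ÷ 0.27 = 4900/27.
4³ = 64 falls short of 4900/27 but 4⁴ = 256 reaches it, so n = 4.

4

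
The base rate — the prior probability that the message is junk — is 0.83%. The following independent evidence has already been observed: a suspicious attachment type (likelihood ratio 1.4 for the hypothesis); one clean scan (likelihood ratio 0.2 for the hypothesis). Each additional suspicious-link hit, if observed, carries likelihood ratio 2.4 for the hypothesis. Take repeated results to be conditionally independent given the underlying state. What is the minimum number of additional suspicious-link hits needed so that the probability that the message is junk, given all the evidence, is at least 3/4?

9

Prior odds = 0.0083/0.9917 = 83/9917.
Combined Bayes factor of the evidence already in hand = 1.4 × 0.2 = 0.28.
Odds after that evidence = (83/9917) × 0.28 = 581/247925.
Target odds = 0.75/0.25 = 3.
Need 2.4ⁿ ≥ 3 ÷ (581/247925) = 743775/581.
2.4⁸ = 429981696/390625 falls short of 743775/581 but 2.4⁹ ≈2641.81 reaches it, so n = 9.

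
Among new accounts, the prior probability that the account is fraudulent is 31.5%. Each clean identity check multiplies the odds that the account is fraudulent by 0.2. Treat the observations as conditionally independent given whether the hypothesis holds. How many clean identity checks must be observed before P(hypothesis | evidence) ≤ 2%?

Prior odds = 0.315/0.685 = 63/137.
Likelihood ratio per clean identity check = 0.2.
Target posterior odds = 0.02/0.98 = 1/49.
Need (63/137) × 0.2ⁿ ≤ 1/49, i.e. 0.2ⁿ ≤ 137/3087.
0.2¹ = 0.2 is still above 137/3087 but 0.2² = 0.04 is at or below it, so n = 2.

2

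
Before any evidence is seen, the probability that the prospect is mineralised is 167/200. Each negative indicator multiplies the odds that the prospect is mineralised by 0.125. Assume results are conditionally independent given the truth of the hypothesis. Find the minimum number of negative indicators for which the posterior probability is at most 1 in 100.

3

Prior odds: 0.835 ÷ 0.165 = 167/33.
Likelihood ratio per negative indicator = 0.125.
Target posterior odds = 0.01/0.99 = 1/99.
Require 0.125ⁿ ≤ 1/99 ÷ (167/33) = 1/501.
0.125² = 0.015625 is still above 1/501 but 0.125³ = 0.001953125 is at or below it, so n = 3.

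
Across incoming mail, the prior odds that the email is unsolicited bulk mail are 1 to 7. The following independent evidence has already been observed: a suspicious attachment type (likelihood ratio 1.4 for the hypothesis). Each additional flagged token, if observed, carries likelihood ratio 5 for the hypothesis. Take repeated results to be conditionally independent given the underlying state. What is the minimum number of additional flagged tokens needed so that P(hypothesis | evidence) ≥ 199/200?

5

Prior odds = 1/7.
Bayes factor of the evidence already in hand = 1.4.
Odds after that evidence = (1/7) × 1.4 = 0.2.
Target odds = 0.995/0.005 = 199.
Need 5ⁿ ≥ 199 ÷ 0.2 = 995.
5⁴ = 625 falls short of 995 but 5⁵ = 3125 reaches it, so n = 5.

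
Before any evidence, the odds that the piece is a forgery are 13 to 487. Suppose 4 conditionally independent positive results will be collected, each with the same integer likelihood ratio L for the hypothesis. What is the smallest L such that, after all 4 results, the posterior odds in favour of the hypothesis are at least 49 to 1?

7

Prior odds = 13/487.
Target odds = 49.
Need L⁴ ≥ 49 ÷ (13/487) = 23863/13.
6⁴ = 1296 < 23863/13 ≤ 2401 = 7⁴, so L = 7.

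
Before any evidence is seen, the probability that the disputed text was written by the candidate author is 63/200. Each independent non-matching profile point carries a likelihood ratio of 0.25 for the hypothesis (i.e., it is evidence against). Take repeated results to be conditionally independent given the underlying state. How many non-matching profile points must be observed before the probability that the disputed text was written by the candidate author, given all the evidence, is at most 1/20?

Prior odds = 0.315/0.685 = 63/137.
Likelihood ratio per non-matching profile point = 0.25.
Target posterior odds = 0.05/0.95 = 1/19.
Require 0.25ⁿ ≤ 1/19 ÷ (63/137) = 137/1197.
0.25¹ = 0.25 is still above 137/1197 but 0.25² = 0.0625 is at or below it, so n = 2.

2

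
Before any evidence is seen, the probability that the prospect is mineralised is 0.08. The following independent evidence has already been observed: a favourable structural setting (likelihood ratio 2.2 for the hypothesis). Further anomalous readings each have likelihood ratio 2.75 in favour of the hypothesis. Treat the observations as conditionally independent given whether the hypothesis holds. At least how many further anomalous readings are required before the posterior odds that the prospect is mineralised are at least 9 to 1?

4

Prior odds = 0.08/0.92 = 2/23.
Bayes factor of the evidence already in hand = 2.2.
Odds after that evidence = (2/23) × 2.2 = 22/115.
Target odds = 9.
Need 2.75ⁿ ≥ 9 ÷ (22/115) = 1035/22.
2.75³ = 20.796875 falls short of 1035/22 but 2.75⁴ = 57.19140625 reaches it, so n = 4.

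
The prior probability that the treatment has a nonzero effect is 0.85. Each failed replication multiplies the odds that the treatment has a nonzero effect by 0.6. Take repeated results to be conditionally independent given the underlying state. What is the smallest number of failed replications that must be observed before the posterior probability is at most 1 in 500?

16

Prior odds: 0.85 ÷ 0.15 = 17/3.
Likelihood ratio per failed replication = 0.6.
Target posterior odds = 0.002/0.998 = 1/499.
Require 0.6ⁿ ≤ 1/499 ÷ (17/3) = 3/8483.
0.6¹⁵ ≈0.000470185 is still above 3/8483 but 0.6¹⁶ ≈0.000282111 is at or below it, so n = 16.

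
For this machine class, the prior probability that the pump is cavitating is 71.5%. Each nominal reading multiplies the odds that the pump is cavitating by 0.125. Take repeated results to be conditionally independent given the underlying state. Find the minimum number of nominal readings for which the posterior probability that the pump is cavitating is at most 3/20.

Prior odds: 0.715 ÷ 0.285 = 143/57.
Likelihood ratio per nominal reading = 0.125.
Target odds: 0.15 ÷ 0.85 = 3/17.
Require 0.125ⁿ ≤ 3/17 ÷ (143/57) = 171/2431.
0.125¹ = 0.125 is still above 171/2431 but 0.125² = 0.015625 is at or below it, so n = 2.

2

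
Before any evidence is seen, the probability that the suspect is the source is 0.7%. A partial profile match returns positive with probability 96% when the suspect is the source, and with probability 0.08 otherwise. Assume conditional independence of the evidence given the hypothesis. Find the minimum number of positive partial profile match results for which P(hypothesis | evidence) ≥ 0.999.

Prior odds = 0.007/0.993 = 7/993.
Likelihood ratio of a positive result = 0.96/0.08 = 12.
Target posterior odds = 0.999/0.001 = 999.
Need (7/993) × 12ⁿ ≥ 999, i.e. 12ⁿ ≥ 992007/7.
12⁴ = 20736 falls short of 992007/7 but 12⁵ = 248832 reaches it, so n = 5.

5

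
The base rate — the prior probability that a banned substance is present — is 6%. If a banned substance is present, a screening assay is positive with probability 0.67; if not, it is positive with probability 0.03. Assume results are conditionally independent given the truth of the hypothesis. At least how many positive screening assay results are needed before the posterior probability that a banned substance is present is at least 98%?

Prior odds = 0.06/0.94 = 3/47.
Likelihood ratio of a positive = 0.67/0.03 = 67/3.
Target posterior odds = 0.98/0.02 = 49.
Require (67/3)ⁿ ≥ 49 ÷ (3/47) = 2303/3.
(67/3)² = 4489/9 falls short of 2303/3 but (67/3)³ = 300763/27 reaches it, so n = 3.

3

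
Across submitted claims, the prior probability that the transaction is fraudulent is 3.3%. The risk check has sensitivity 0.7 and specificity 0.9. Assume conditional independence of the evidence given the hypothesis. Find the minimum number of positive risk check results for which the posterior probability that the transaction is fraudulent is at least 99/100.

Prior odds = 0.033/0.967 = 33/967.
False-positive rate = 1 − 0.9 = 0.1; likelihood ratio of a positive = 0.7/0.1 = 7.
Target odds: 0.99 ÷ 0.01 = 99.
Need (33/967) × 7ⁿ ≥ 99, i.e. 7ⁿ ≥ 2901.
7⁴ = 2401 falls short of 2901 but 7⁵ = 16807 reaches it, so n = 5.

5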